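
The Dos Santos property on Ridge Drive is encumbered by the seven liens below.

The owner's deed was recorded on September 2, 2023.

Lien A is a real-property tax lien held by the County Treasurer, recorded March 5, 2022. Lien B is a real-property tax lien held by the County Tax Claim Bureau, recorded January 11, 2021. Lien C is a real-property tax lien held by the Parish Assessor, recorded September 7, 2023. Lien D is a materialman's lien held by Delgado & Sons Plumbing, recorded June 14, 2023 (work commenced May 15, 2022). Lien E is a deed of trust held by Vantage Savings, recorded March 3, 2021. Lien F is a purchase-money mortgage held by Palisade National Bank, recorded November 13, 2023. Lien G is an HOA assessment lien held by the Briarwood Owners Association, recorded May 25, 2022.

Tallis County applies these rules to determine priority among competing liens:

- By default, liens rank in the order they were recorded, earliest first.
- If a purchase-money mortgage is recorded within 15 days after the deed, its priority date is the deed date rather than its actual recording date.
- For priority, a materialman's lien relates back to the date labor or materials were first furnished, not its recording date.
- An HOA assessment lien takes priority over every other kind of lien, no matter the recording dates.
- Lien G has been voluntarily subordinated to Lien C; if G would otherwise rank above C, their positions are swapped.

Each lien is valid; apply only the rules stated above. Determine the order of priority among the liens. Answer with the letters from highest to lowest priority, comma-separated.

C, B, E, A, D, G, F

Effective dates: D relates back to May 15, 2022 (work commenced); F missed the 15-day window (72 days after the deed), so its recording date stands.
G is an HOA assessment lien, so it outranks all other liens regardless of date.
Remaining liens by effective date: B (January 11, 2021), E (March 3, 2021), A (March 5, 2022), D (May 15, 2022), C (September 7, 2023), F (November 13, 2023).
Because G would otherwise rank above C, the subordination swaps them.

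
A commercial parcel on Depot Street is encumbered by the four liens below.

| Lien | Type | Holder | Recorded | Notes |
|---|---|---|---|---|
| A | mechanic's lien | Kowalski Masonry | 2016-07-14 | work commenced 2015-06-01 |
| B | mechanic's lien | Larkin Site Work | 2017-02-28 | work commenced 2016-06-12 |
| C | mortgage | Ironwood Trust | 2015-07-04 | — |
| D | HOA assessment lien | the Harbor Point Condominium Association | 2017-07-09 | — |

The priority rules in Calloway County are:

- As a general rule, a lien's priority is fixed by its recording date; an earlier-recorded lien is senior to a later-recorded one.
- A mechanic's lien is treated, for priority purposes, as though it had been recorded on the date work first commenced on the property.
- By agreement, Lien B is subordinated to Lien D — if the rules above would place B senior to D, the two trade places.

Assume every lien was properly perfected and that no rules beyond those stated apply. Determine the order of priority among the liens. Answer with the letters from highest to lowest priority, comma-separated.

A, C, D, B

Effective dates: A relates back to 2015-06-01 (work commenced); B is treated as recorded 2016-06-12, the work-commencement date.
By effective date, earliest first: A (2015-06-01), C (2015-07-04), B (2016-06-12), D (2017-07-09).
B is senior to D before the subordination, so the two trade places.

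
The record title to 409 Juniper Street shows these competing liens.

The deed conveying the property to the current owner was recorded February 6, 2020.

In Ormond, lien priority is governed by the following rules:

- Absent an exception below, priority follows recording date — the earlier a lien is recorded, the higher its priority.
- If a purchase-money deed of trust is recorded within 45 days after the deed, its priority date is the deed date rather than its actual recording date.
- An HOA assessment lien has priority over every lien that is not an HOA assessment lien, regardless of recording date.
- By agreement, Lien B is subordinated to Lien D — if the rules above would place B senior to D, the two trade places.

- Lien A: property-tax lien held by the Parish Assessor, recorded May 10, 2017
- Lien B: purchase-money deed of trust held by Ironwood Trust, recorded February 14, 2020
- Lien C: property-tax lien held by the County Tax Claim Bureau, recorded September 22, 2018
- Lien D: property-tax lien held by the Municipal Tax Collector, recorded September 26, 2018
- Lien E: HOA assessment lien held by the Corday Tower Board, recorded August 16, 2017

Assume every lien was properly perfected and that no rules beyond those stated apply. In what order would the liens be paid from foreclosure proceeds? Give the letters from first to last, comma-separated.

E, A, C, D, B

Adjusting effective dates: B relates back to the deed date February 6, 2020.
E is an HOA assessment lien and takes priority over every other lien.
The other liens, earliest effective date first: A (May 10, 2017), C (September 22, 2018), D (September 26, 2018), B (February 6, 2020).
B already ranks below D; the subordination has no effect.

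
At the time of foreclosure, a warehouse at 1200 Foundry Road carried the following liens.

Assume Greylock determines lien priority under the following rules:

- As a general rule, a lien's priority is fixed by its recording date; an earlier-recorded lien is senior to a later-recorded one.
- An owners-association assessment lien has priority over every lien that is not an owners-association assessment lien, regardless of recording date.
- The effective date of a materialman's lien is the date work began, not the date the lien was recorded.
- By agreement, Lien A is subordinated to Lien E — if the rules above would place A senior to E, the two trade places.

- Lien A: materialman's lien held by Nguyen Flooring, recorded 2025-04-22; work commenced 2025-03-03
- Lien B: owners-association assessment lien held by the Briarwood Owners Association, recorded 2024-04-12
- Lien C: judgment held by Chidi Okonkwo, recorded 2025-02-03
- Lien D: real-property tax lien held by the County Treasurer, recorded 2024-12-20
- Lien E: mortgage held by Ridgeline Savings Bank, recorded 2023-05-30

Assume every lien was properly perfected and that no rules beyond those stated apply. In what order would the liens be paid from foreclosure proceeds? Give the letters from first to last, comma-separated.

Effective dates: A is treated as recorded 2025-03-03, the work-commencement date.
B, as an owners-association assessment lien, has superpriority and ranks first.
Among the remaining liens, by effective date: E (2023-05-30), D (2024-12-20), C (2025-02-03), A (2025-03-03).
Since A is not senior to E, the subordination leaves the order unchanged.

B, E, D, C, A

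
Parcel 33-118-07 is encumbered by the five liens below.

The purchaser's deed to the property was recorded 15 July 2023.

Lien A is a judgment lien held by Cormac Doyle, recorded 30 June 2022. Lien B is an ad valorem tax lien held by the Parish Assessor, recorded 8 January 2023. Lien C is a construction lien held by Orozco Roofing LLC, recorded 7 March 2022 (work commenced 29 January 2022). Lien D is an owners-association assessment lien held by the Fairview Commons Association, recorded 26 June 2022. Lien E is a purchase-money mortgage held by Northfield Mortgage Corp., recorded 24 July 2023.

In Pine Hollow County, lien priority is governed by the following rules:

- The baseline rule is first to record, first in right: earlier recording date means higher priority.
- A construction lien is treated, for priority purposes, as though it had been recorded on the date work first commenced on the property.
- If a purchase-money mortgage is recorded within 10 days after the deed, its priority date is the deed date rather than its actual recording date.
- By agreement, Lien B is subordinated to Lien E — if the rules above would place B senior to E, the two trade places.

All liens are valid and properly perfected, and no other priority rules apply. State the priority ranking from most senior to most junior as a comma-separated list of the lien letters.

C, D, A, E, B

First, effective dates: C's effective date is 29 January 2022, when work began; E was recorded within the 10-day window, so its effective date is the deed date 15 July 2023.
By effective date, earliest first: C (29 January 2022), D (26 June 2022), A (30 June 2022), B (8 January 2023), E (15 July 2023).
Because B would otherwise rank above E, the subordination swaps them.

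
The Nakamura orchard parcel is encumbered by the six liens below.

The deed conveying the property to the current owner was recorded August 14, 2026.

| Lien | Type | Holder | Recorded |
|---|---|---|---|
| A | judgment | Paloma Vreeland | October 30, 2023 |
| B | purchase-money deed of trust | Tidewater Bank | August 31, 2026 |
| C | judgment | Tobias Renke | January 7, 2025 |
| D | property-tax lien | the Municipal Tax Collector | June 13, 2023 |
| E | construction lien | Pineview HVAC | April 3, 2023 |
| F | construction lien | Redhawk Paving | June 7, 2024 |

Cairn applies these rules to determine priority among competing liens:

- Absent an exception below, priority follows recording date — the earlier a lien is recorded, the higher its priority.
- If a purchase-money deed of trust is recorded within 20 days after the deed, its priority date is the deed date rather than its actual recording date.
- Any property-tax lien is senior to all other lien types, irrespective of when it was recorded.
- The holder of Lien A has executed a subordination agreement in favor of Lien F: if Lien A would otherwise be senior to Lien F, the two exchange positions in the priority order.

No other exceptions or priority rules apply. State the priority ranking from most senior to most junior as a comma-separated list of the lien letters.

D, E, F, A, C, B

Effective dates after the stated exceptions: B relates back to the deed date August 14, 2026.
D is a property-tax lien and takes priority over every other lien.
The other liens, earliest effective date first: E (April 3, 2023), A (October 30, 2023), F (June 7, 2024), C (January 7, 2025), B (August 14, 2026).
A is senior to F before the subordination, so the two trade places.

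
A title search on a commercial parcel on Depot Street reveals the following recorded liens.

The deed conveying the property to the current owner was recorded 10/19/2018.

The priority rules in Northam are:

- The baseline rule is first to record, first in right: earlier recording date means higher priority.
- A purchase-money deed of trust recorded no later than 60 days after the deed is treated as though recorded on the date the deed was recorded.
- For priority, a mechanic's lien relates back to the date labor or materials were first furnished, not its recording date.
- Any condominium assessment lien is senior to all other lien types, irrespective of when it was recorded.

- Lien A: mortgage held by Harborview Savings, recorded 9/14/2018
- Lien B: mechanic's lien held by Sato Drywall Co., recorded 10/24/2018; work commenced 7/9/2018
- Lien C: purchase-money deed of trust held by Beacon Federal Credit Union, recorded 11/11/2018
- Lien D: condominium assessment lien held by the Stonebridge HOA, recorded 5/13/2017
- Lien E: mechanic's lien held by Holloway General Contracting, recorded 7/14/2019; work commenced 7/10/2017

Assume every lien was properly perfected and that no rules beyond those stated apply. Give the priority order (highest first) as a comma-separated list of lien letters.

Adjusting effective dates: B relates back to 7/9/2018 (work commenced); C's effective date is the deed date, 10/19/2018; E's effective date is 7/10/2017, when work began.
D is a condominium assessment lien, so it outranks all other liens regardless of date.
Remaining liens by effective date: E (7/10/2017), B (7/9/2018), A (9/14/2018), C (10/19/2018).

D, E, B, A, C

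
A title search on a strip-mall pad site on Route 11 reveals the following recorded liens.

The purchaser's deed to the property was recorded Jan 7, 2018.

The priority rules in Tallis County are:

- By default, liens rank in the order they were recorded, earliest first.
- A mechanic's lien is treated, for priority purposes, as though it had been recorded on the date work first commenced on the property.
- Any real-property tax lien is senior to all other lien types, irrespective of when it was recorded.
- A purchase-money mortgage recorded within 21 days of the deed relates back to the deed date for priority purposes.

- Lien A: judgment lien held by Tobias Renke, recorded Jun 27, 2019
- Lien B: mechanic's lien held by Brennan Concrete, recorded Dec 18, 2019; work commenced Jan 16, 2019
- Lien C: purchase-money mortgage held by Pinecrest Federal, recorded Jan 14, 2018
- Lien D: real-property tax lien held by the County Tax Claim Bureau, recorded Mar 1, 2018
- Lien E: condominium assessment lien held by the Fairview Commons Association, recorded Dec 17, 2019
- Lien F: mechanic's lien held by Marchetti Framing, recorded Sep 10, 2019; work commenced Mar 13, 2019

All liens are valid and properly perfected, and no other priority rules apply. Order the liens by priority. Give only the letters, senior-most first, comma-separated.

D, C, B, F, A, E

Effective dates: B relates back to Jan 16, 2019 (work commenced); C's effective date is the deed date, Jan 7, 2018; F relates back to Mar 13, 2019 (work commenced).
D is a real-property tax lien, so it outranks all other liens regardless of date.
Among the remaining liens, by effective date: C (Jan 7, 2018), B (Jan 16, 2019), F (Mar 13, 2019), A (Jun 27, 2019), E (Dec 17, 2019).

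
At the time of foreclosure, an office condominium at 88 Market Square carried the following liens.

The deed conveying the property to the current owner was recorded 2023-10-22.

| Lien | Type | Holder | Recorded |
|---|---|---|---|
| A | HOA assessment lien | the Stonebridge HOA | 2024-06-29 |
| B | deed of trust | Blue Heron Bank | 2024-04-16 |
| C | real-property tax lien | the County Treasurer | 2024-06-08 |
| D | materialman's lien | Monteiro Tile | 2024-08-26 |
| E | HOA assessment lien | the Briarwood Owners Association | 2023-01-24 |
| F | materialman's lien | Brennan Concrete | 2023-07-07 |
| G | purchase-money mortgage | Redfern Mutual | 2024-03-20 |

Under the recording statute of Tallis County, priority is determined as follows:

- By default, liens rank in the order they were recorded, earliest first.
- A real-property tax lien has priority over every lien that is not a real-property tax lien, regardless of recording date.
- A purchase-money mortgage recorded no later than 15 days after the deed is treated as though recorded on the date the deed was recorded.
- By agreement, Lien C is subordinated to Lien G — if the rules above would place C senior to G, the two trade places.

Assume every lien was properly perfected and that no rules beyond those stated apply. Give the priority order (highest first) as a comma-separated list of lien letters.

G, E, F, C, B, A, D

Adjusting effective dates: G was recorded 150 days after the deed — beyond 15 days — so no relation-back applies.
C, as a real-property tax lien, has superpriority and ranks first.
Ordering the rest by effective date: E (2023-01-24), F (2023-07-07), G (2024-03-20), B (2024-04-16), A (2024-06-29), D (2024-08-26).
The subordination applies — C was senior to G — so C and G swap.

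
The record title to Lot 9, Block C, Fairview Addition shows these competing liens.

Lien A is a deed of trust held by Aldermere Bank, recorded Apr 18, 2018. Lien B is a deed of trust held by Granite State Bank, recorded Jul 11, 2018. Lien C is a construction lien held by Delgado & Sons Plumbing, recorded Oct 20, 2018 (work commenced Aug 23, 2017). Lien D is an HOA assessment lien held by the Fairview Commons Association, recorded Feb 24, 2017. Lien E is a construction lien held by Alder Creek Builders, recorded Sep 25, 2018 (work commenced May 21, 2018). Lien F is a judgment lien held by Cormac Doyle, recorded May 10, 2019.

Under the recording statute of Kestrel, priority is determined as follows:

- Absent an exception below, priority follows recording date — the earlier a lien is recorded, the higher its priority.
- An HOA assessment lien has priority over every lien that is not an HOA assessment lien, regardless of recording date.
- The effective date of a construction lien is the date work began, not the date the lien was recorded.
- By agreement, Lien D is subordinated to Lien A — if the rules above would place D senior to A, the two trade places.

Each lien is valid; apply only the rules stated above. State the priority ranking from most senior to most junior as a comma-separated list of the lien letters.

Effective dates: C relates back to Aug 23, 2017 (work commenced); E's effective date is May 21, 2018, when work began.
D is an HOA assessment lien, so it outranks all other liens regardless of date.
Ordering the rest by effective date: C (Aug 23, 2017), A (Apr 18, 2018), E (May 21, 2018), B (Jul 11, 2018), F (May 10, 2019).
The subordination applies — D was senior to A — so D and A swap.

A, C, D, E, B, F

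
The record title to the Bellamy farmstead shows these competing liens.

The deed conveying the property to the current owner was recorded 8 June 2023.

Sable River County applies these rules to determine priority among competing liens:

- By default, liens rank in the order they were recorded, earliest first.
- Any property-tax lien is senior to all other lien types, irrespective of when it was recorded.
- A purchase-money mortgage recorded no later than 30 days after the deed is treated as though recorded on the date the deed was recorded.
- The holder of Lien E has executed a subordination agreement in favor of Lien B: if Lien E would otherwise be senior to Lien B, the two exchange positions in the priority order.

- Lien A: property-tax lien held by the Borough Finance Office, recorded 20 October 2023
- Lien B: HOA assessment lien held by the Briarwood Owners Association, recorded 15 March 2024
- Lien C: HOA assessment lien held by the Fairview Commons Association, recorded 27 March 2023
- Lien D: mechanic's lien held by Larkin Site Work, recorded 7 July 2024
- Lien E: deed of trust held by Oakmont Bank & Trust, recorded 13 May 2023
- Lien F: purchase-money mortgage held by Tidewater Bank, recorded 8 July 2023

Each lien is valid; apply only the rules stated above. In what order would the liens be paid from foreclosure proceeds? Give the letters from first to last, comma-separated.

A, C, B, F, E, D

First, effective dates: F was recorded within the 30-day window, so its effective date is the deed date 8 June 2023.
A is a property-tax lien and takes priority over every other lien.
The other liens, earliest effective date first: C (27 March 2023), E (13 May 2023), F (8 June 2023), B (15 March 2024), D (7 July 2024).
E is senior to B before the subordination, so the two trade places.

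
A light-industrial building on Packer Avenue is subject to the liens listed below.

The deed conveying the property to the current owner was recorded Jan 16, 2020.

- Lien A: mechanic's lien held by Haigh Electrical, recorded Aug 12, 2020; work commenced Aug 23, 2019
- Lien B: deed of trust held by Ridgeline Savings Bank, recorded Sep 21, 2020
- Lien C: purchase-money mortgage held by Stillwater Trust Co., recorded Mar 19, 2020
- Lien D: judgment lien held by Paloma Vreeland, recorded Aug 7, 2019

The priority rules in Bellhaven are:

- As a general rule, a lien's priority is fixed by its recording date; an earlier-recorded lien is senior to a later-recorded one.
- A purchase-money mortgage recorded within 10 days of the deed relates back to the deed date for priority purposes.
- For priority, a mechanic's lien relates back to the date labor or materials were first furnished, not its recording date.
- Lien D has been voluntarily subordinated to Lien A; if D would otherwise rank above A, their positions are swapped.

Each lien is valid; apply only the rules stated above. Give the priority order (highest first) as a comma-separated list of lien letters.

A, D, C, B

Adjusting effective dates: A is treated as recorded Aug 23, 2019, the work-commencement date; C was recorded 63 days after the deed, outside the 10-day window, so it keeps its recording date.
Ordering by effective date: D (Aug 7, 2019), A (Aug 23, 2019), C (Mar 19, 2020), B (Sep 21, 2020).
Because D would otherwise rank above A, the subordination swaps them.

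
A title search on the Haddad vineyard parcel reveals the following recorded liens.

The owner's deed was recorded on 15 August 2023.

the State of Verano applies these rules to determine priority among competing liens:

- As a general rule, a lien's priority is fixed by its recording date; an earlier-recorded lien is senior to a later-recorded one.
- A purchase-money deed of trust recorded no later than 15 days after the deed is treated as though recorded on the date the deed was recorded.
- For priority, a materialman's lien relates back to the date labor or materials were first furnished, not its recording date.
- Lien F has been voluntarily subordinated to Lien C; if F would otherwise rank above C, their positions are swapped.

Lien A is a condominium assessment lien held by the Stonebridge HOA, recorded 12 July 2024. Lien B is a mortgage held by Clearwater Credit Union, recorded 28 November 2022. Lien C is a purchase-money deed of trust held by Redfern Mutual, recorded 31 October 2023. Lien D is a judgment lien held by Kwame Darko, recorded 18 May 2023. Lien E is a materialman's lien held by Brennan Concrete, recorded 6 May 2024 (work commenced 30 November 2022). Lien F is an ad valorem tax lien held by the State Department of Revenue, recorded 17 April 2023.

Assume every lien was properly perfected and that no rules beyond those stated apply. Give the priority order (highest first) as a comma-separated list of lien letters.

B, E, C, D, F, A

Effective dates: C missed the 15-day window (77 days after the deed), so its recording date stands; E relates back to 30 November 2022 (work commenced).
Sorted by effective date: B (28 November 2022), E (30 November 2022), F (17 April 2023), D (18 May 2023), C (31 October 2023), A (12 July 2024).
F is senior to C before the subordination, so the two trade places.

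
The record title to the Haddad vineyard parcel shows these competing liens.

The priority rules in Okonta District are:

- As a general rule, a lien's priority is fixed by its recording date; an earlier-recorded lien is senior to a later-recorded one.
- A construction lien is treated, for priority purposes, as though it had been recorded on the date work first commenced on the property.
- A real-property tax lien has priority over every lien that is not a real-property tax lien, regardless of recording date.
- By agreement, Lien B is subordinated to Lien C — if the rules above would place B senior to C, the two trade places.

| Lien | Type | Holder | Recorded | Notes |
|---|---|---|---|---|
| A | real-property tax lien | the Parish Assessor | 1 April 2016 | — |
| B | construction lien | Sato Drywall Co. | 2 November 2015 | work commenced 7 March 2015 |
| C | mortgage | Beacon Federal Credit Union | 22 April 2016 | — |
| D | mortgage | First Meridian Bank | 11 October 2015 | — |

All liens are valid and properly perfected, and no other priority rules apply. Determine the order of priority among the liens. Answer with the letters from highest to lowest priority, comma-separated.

A, C, D, B

First, effective dates: B's effective date is 7 March 2015, when work began.
As a real-property tax lien, A is senior to every other lien.
Ordering the rest by effective date: B (7 March 2015), D (11 October 2015), C (22 April 2016).
B would otherwise be senior to C, so under the subordination agreement B and C exchange positions.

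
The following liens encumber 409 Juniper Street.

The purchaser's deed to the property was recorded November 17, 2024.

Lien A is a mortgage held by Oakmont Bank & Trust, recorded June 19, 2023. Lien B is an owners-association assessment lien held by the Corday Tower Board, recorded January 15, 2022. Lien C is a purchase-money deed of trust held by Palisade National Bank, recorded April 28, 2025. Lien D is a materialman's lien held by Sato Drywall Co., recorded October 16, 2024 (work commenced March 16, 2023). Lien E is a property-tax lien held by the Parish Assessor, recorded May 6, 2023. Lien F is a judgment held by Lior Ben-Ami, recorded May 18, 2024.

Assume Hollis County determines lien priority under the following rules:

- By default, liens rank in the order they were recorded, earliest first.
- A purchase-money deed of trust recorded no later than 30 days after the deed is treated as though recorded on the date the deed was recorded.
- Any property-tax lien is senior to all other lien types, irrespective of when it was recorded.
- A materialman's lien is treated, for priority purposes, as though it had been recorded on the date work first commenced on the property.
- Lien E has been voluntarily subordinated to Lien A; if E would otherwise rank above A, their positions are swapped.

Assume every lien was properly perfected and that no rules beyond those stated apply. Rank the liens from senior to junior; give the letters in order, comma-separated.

First, effective dates: C was recorded 162 days after the deed, outside the 30-day window, so it keeps its recording date; D relates back to March 16, 2023 (work commenced).
E, as a property-tax lien, has superpriority and ranks first.
Ordering the rest by effective date: B (January 15, 2022), D (March 16, 2023), A (June 19, 2023), F (May 18, 2024), C (April 28, 2025).
E would otherwise be senior to A, so under the subordination agreement E and A exchange positions.

A, B, D, E, F, C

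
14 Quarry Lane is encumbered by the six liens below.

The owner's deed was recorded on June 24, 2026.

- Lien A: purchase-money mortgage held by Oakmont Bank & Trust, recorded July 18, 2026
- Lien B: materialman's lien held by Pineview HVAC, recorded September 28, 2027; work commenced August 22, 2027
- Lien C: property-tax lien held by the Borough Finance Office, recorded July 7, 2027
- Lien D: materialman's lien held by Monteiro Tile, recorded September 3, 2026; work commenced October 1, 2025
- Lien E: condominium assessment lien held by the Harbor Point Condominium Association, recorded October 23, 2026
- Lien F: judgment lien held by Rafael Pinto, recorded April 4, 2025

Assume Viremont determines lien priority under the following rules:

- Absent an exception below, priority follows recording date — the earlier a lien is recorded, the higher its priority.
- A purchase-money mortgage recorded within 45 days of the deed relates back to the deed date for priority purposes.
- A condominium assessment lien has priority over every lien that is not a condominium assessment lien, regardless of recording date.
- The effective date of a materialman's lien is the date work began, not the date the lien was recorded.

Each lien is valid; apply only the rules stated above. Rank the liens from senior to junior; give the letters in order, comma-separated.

E, F, D, A, C, B

Effective dates: A relates back to the deed date June 24, 2026; B relates back to August 22, 2027 (work commenced); D relates back to October 1, 2025 (work commenced).
As a condominium assessment lien, E is senior to every other lien.
Among the remaining liens, by effective date: F (April 4, 2025), D (October 1, 2025), A (June 24, 2026), C (July 7, 2027), B (August 22, 2027).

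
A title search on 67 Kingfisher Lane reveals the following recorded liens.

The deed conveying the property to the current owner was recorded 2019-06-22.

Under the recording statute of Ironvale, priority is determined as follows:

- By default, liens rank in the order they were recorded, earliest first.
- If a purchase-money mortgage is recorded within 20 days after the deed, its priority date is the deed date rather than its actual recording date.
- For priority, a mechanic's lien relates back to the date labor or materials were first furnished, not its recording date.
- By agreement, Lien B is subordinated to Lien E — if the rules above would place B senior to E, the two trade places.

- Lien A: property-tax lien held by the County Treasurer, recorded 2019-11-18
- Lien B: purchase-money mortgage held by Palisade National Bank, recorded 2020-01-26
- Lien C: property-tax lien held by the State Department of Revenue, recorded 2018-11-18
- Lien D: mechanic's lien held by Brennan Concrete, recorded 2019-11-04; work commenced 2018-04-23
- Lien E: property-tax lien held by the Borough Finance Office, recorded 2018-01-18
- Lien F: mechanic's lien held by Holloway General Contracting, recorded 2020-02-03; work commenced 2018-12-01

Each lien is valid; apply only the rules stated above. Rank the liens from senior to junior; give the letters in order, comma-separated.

E, D, C, F, A, B

Adjusting effective dates: B was recorded 218 days after the deed, outside the 20-day window, so it keeps its recording date; D's effective date is 2018-04-23, when work began; F relates back to 2018-12-01 (work commenced).
Sorted by effective date: E (2018-01-18), D (2018-04-23), C (2018-11-18), F (2018-12-01), A (2019-11-18), B (2020-01-26).
B already ranks below E; the subordination has no effect.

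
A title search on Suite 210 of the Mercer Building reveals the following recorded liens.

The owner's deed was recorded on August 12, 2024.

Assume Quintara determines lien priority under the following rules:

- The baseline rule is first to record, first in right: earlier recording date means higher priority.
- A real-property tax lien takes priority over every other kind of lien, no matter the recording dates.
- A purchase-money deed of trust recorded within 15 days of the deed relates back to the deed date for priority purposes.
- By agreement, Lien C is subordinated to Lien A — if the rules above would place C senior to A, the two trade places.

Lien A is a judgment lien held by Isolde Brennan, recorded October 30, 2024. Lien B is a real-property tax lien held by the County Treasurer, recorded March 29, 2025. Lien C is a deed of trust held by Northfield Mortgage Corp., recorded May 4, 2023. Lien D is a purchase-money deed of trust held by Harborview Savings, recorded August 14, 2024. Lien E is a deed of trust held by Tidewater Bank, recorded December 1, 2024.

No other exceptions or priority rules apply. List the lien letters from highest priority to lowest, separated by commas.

B, A, D, C, E

Adjusting effective dates: D relates back to the deed date August 12, 2024.
As a real-property tax lien, B is senior to every other lien.
Among the remaining liens, by effective date: C (May 4, 2023), D (August 12, 2024), A (October 30, 2024), E (December 1, 2024).
C would otherwise be senior to A, so under the subordination agreement C and A exchange positions.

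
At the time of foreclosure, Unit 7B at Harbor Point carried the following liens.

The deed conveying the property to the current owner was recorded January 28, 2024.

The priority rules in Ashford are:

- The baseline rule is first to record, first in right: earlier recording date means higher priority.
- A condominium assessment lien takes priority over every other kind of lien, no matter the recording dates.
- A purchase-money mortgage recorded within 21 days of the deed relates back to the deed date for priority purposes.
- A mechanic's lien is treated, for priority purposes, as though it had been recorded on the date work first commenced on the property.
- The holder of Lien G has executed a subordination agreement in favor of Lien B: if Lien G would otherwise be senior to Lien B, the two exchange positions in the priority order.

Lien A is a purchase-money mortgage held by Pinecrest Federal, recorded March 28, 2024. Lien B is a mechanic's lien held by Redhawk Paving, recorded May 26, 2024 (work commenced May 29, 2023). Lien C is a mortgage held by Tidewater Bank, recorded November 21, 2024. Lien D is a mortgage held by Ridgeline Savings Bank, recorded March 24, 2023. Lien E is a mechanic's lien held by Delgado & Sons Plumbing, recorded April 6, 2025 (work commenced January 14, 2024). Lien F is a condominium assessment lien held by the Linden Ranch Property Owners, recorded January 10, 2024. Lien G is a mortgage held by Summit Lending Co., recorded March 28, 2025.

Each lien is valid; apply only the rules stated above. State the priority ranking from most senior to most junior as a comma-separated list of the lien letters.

F, D, B, E, A, C, G

Adjusting effective dates: A was recorded 60 days after the deed, outside the 21-day window, so it keeps its recording date; B's effective date is May 29, 2023, when work began; E relates back to January 14, 2024 (work commenced).
F, as a condominium assessment lien, has superpriority and ranks first.
Remaining liens by effective date: D (March 24, 2023), B (May 29, 2023), E (January 14, 2024), A (March 28, 2024), C (November 21, 2024), G (March 28, 2025).
G is already junior to B, so the subordination agreement changes nothing.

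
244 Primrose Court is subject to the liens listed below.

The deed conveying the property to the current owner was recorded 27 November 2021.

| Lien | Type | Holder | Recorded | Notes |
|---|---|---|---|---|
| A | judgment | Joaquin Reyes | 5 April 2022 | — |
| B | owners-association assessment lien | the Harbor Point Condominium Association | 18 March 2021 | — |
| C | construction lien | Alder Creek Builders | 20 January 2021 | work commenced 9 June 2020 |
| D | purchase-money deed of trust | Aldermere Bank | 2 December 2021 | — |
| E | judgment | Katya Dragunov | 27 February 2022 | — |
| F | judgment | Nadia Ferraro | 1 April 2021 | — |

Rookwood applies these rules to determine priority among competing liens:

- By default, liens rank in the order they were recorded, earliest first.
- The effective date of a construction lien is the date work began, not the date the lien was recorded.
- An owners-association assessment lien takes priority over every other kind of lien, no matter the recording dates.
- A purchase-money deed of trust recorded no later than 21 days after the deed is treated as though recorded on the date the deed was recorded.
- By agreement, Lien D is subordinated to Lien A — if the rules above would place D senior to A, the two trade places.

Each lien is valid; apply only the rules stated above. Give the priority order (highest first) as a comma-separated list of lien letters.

B, C, F, A, E, D

Adjusting effective dates: C is treated as recorded 9 June 2020, the work-commencement date; D's effective date is the deed date, 27 November 2021.
B is an owners-association assessment lien, so it outranks all other liens regardless of date.
Among the remaining liens, by effective date: C (9 June 2020), F (1 April 2021), D (27 November 2021), E (27 February 2022), A (5 April 2022).
D is senior to A before the subordination, so the two trade places.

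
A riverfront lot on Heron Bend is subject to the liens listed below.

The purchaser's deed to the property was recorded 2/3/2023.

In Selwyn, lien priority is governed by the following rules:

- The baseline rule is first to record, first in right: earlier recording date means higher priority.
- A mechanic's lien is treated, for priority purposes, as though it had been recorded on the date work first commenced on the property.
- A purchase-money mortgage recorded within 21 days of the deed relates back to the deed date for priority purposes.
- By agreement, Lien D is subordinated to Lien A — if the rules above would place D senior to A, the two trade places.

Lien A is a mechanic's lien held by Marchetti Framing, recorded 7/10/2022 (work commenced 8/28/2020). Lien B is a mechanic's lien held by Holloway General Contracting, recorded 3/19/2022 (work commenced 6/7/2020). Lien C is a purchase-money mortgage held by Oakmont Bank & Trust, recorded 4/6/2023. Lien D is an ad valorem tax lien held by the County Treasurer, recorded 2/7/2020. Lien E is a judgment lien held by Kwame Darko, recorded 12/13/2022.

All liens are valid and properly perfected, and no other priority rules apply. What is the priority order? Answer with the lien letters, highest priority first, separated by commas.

A, B, D, E, C

Effective dates after the stated exceptions: A's effective date is 8/28/2020, when work began; B is treated as recorded 6/7/2020, the work-commencement date; C was recorded 62 days after the deed, outside the 21-day window, so it keeps its recording date.
Sorted by effective date: D (2/7/2020), B (6/7/2020), A (8/28/2020), E (12/13/2022), C (4/6/2023).
D would otherwise be senior to A, so under the subordination agreement D and A exchange positions.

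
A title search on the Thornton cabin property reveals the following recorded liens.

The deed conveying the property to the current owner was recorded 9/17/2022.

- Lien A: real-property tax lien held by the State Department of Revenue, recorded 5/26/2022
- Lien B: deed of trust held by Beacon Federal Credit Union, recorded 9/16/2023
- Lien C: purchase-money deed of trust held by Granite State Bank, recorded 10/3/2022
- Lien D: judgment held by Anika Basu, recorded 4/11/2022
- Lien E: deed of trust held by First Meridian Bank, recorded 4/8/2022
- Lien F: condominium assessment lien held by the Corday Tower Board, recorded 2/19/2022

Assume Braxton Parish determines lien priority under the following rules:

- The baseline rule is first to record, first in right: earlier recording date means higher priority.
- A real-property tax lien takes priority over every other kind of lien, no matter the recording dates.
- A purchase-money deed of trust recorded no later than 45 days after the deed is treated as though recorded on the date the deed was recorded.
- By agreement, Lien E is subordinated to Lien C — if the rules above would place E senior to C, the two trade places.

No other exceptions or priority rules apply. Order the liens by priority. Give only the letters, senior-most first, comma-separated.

A, F, C, D, E, B

Adjusting effective dates: C relates back to the deed date 9/17/2022.
A, as a real-property tax lien, has superpriority and ranks first.
The other liens, earliest effective date first: F (2/19/2022), E (4/8/2022), D (4/11/2022), C (9/17/2022), B (9/16/2023).
E is senior to C before the subordination, so the two trade places.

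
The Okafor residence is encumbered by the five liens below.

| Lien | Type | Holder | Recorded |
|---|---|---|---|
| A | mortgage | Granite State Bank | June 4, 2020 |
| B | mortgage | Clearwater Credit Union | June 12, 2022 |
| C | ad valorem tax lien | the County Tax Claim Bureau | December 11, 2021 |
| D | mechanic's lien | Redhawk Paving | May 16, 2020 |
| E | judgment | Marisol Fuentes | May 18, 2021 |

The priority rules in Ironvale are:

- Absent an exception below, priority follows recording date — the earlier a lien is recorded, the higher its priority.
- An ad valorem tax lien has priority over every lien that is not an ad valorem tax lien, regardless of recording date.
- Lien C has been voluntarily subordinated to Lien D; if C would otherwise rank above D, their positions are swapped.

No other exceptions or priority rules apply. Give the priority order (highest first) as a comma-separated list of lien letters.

C, as an ad valorem tax lien, has superpriority and ranks first.
Remaining liens by effective date: D (May 16, 2020), A (June 4, 2020), E (May 18, 2021), B (June 12, 2022).
The subordination applies — C was senior to D — so C and D swap.

D, C, A, E, B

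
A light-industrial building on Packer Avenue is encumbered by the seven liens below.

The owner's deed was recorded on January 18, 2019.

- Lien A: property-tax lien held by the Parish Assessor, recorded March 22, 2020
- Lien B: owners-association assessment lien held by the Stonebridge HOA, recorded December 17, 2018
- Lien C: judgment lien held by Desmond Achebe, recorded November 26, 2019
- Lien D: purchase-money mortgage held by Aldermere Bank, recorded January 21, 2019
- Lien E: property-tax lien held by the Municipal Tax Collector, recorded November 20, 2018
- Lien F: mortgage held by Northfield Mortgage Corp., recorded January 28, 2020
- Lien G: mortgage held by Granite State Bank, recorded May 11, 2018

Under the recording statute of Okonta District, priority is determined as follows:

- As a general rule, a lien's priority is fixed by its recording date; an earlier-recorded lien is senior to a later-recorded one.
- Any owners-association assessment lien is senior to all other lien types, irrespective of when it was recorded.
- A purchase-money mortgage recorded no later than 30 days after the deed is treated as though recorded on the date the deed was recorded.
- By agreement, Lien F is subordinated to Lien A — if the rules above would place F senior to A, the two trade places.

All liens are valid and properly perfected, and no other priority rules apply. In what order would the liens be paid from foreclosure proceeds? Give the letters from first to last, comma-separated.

Adjusting effective dates: D was recorded within the 30-day window, so its effective date is the deed date January 18, 2019.
B is an owners-association assessment lien, so it outranks all other liens regardless of date.
Ordering the rest by effective date: G (May 11, 2018), E (November 20, 2018), D (January 18, 2019), C (November 26, 2019), F (January 28, 2020), A (March 22, 2020).
The subordination applies — F was senior to A — so F and A swap.

B, G, E, D, C, A, F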